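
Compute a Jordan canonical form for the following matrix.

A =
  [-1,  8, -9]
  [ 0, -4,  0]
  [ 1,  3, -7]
J_3(-4)

The characteristic polynomial is
  det(x·I − A) = x^3 + 12*x^2 + 48*x + 64 = (x + 4)^3

Eigenvalues and multiplicities (the geometric multiplicity of λ is n − rank(A − λI), which equals the number of Jordan blocks for λ):
  λ = -4: algebraic multiplicity = 3, geometric multiplicity = 1

Determining the block sizes for each eigenvalue:
  λ = -4: one block (gm = 1), so the single block has size am = 3 → block sizes [3]

Assembling the blocks gives a Jordan form
J =
  [-4,  1,  0]
  [ 0, -4,  1]
  [ 0,  0, -4]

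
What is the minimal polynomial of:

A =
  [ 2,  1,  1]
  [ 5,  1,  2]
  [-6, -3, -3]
x^3

The characteristic polynomial is χ_A(x) = x^3, so the eigenvalues are known. The minimal polynomial is
  m_A(x) = Π_λ (x − λ)^{k_λ}
where k_λ is the size of the *largest* Jordan block for λ (equivalently, the smallest k with (A − λI)^k v = 0 for every generalised eigenvector v of λ).

  λ = 0: largest Jordan block has size 3, contributing (x − 0)^3

So m_A(x) = x^3 = x^3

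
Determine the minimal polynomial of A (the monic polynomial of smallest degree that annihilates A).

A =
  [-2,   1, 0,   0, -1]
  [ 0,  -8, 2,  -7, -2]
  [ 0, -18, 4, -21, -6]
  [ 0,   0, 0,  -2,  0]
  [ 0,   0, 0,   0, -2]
x^3 + 6*x^2 + 12*x + 8

The characteristic polynomial is χ_A(x) = (x + 2)^5, so the eigenvalues are known. The minimal polynomial is
  m_A(x) = Π_λ (x − λ)^{k_λ}
where k_λ is the size of the *largest* Jordan block for λ (equivalently, the smallest k with (A − λI)^k v = 0 for every generalised eigenvector v of λ).

  λ = -2: largest Jordan block has size 3, contributing (x + 2)^3

So m_A(x) = (x + 2)^3 = x^3 + 6*x^2 + 12*x + 8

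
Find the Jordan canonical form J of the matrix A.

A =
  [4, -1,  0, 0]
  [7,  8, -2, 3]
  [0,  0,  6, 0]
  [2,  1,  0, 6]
J_3(6) ⊕ J_1(6)

The characteristic polynomial is
  det(x·I − A) = x^4 - 24*x^3 + 216*x^2 - 864*x + 1296 = (x - 6)^4

Eigenvalues and multiplicities (the geometric multiplicity of λ is n − rank(A − λI), which equals the number of Jordan blocks for λ):
  λ = 6: algebraic multiplicity = 4, geometric multiplicity = 2

Determining the block sizes for each eigenvalue:
  λ = 6: with am = 4 and gm = 2, the partition is not yet determined (e.g. several partitions of 4 into 2 parts exist). Let N = A − (6)·I. Computing rank(N^1) = 2, rank(N^2) = 1, rank(N^3) = 0; the number of blocks of size ≥ j is rank(N^{j−1}) − rank(N^j), giving [2, 1, 1]. So we have 1 block(s) of size 3, 1 block(s) of size 1 → block sizes [3, 1]

Assembling the blocks gives a Jordan form
J =
  [6, 1, 0, 0]
  [0, 6, 1, 0]
  [0, 0, 6, 0]
  [0, 0, 0, 6]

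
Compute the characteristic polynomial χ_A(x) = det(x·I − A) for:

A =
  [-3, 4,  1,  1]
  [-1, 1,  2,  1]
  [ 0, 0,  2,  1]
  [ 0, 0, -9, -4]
x^4 + 4*x^3 + 6*x^2 + 4*x + 1

Expanding det(x·I − A) (e.g. by cofactor expansion or by noting that A is similar to its Jordan form J, which has the same characteristic polynomial as A) gives
  χ_A(x) = x^4 + 4*x^3 + 6*x^2 + 4*x + 1
which factors as (x + 1)^4. The eigenvalues (with algebraic multiplicities) are λ = -1 with multiplicity 4.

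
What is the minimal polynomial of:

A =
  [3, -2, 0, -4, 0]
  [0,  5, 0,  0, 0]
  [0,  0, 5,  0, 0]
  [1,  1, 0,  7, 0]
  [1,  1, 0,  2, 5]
x^2 - 10*x + 25

The characteristic polynomial is χ_A(x) = (x - 5)^5, so the eigenvalues are known. The minimal polynomial is
  m_A(x) = Π_λ (x − λ)^{k_λ}
where k_λ is the size of the *largest* Jordan block for λ (equivalently, the smallest k with (A − λI)^k v = 0 for every generalised eigenvector v of λ).

  λ = 5: largest Jordan block has size 2, contributing (x − 5)^2

So m_A(x) = (x - 5)^2 = x^2 - 10*x + 25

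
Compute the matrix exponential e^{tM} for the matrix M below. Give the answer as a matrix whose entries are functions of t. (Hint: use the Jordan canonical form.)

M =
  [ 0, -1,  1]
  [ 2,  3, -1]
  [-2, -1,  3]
e^{tM} =
  [-2*t*exp(2*t) + exp(2*t), -t*exp(2*t), t*exp(2*t)]
  [2*t*exp(2*t), t*exp(2*t) + exp(2*t), -t*exp(2*t)]
  [-2*t*exp(2*t), -t*exp(2*t), t*exp(2*t) + exp(2*t)]

Strategy: write M = P · J · P⁻¹ where J is a Jordan canonical form, so e^{tM} = P · e^{tJ} · P⁻¹, and e^{tJ} can be computed block-by-block.

M has Jordan form
J =
  [2, 1, 0]
  [0, 2, 0]
  [0, 0, 2]
(up to reordering of blocks).

Per-block formulas:
  For a 1×1 block at λ = 2: exp(t · [2]) = [e^(2t)].
  For a 2×2 Jordan block J_2(2): exp(t · J_2(2)) = e^(2t)·(I + t·N), where N is the 2×2 nilpotent shift.

After assembling e^{tJ} and conjugating by P, we get:

e^{tM} =
  [-2*t*exp(2*t) + exp(2*t), -t*exp(2*t), t*exp(2*t)]
  [2*t*exp(2*t), t*exp(2*t) + exp(2*t), -t*exp(2*t)]
  [-2*t*exp(2*t), -t*exp(2*t), t*exp(2*t) + exp(2*t)]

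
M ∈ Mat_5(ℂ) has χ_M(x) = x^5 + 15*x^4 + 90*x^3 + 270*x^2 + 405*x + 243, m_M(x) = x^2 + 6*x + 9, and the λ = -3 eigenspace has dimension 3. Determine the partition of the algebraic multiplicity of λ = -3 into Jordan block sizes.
Block sizes for λ = -3: [2, 2, 1]

Step 1 — from the characteristic polynomial, algebraic multiplicity of λ = -3 is 5. From dim ker(M − (-3)·I) = 3, there are exactly 3 Jordan blocks for λ = -3.
Step 2 — from the minimal polynomial, the factor (x + 3)^2 tells us the largest block for λ = -3 has size 2.
Step 3 — with total size 5, 3 blocks, and largest block 2, the block sizes (in nonincreasing order) are [2, 2, 1].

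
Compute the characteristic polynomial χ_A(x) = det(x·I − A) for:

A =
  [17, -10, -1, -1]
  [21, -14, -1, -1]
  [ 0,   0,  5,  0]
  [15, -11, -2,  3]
x^4 - 11*x^3 + 15*x^2 + 175*x - 500

Expanding det(x·I − A) (e.g. by cofactor expansion or by noting that A is similar to its Jordan form J, which has the same characteristic polynomial as A) gives
  χ_A(x) = x^4 - 11*x^3 + 15*x^2 + 175*x - 500
which factors as (x - 5)^3*(x + 4). The eigenvalues (with algebraic multiplicities) are λ = -4 with multiplicity 1, λ = 5 with multiplicity 3.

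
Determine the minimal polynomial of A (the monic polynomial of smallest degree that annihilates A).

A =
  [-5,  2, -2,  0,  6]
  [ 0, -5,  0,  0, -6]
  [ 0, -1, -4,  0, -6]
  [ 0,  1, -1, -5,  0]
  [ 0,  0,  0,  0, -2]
x^3 + 11*x^2 + 38*x + 40

The characteristic polynomial is χ_A(x) = (x + 2)*(x + 4)*(x + 5)^3, so the eigenvalues are known. The minimal polynomial is
  m_A(x) = Π_λ (x − λ)^{k_λ}
where k_λ is the size of the *largest* Jordan block for λ (equivalently, the smallest k with (A − λI)^k v = 0 for every generalised eigenvector v of λ).

  λ = -5: largest Jordan block has size 1, contributing (x + 5)
  λ = -4: largest Jordan block has size 1, contributing (x + 4)
  λ = -2: largest Jordan block has size 1, contributing (x + 2)

So m_A(x) = (x + 2)*(x + 4)*(x + 5) = x^3 + 11*x^2 + 38*x + 40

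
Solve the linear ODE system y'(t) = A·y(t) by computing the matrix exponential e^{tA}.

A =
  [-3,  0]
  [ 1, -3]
e^{tA} =
  [exp(-3*t), 0]
  [t*exp(-3*t), exp(-3*t)]

Strategy: write A = P · J · P⁻¹ where J is a Jordan canonical form, so e^{tA} = P · e^{tJ} · P⁻¹, and e^{tJ} can be computed block-by-block.

A has Jordan form
J =
  [-3,  1]
  [ 0, -3]
(up to reordering of blocks).

Per-block formulas:
  For a 2×2 Jordan block J_2(-3): exp(t · J_2(-3)) = e^(-3t)·(I + t·N), where N is the 2×2 nilpotent shift.

After assembling e^{tJ} and conjugating by P, we get:

e^{tA} =
  [exp(-3*t), 0]
  [t*exp(-3*t), exp(-3*t)]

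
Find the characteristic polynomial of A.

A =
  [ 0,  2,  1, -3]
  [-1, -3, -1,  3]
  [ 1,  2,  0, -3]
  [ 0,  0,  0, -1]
x^4 + 4*x^3 + 6*x^2 + 4*x + 1

Expanding det(x·I − A) (e.g. by cofactor expansion or by noting that A is similar to its Jordan form J, which has the same characteristic polynomial as A) gives
  χ_A(x) = x^4 + 4*x^3 + 6*x^2 + 4*x + 1
which factors as (x + 1)^4. The eigenvalues (with algebraic multiplicities) are λ = -1 with multiplicity 4.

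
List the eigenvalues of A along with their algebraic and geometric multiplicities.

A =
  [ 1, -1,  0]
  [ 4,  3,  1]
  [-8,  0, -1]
λ = 1: alg = 3, geom = 1

Step 1 — factor the characteristic polynomial to read off the algebraic multiplicities:
  χ_A(x) = (x - 1)^3

Step 2 — compute geometric multiplicities via the rank-nullity identity g(λ) = n − rank(A − λI):
  rank(A − (1)·I) = 2, so dim ker(A − (1)·I) = n − 2 = 1

Summary:
  λ = 1: algebraic multiplicity = 3, geometric multiplicity = 1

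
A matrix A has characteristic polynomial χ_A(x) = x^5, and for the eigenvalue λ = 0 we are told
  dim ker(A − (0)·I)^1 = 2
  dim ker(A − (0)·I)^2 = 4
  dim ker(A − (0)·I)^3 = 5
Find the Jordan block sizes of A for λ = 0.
Block sizes for λ = 0: [3, 2]

From the dimensions of kernels of powers, the number of Jordan blocks of size at least j is d_j − d_{j−1} where d_j = dim ker(N^j) (with d_0 = 0). Computing the differences gives [2, 2, 1].
The number of blocks of size exactly k is (#blocks of size ≥ k) − (#blocks of size ≥ k + 1), so the partition is: 1 block(s) of size 2, 1 block(s) of size 3.
In nonincreasing order the block sizes are [3, 2].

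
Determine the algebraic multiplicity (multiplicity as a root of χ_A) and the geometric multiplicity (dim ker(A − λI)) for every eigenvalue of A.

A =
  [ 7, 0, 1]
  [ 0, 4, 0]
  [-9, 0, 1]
λ = 4: alg = 3, geom = 2

Step 1 — factor the characteristic polynomial to read off the algebraic multiplicities:
  χ_A(x) = (x - 4)^3

Step 2 — compute geometric multiplicities via the rank-nullity identity g(λ) = n − rank(A − λI):
  rank(A − (4)·I) = 1, so dim ker(A − (4)·I) = n − 1 = 2

Summary:
  λ = 4: algebraic multiplicity = 3, geometric multiplicity = 2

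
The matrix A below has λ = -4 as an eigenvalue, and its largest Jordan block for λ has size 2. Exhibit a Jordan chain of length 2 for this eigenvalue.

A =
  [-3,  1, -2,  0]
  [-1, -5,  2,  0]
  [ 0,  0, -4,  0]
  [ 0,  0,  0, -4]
A Jordan chain for λ = -4 of length 2:
v_1 = (1, -1, 0, 0)ᵀ
v_2 = (1, 0, 0, 0)ᵀ

Let N = A − (-4)·I. We want v_2 with N^2 v_2 = 0 but N^1 v_2 ≠ 0; then v_{j-1} := N · v_j for j = 2, …, 2.

Pick v_2 = (1, 0, 0, 0)ᵀ.
Then v_1 = N · v_2 = (1, -1, 0, 0)ᵀ.

Sanity check: (A − (-4)·I) v_1 = (0, 0, 0, 0)ᵀ = 0. ✓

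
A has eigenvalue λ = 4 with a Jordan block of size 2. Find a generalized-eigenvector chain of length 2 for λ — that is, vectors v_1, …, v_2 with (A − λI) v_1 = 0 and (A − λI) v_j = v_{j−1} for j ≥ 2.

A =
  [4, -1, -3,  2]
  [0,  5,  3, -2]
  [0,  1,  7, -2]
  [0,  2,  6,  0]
A Jordan chain for λ = 4 of length 2:
v_1 = (-1, 1, 1, 2)ᵀ
v_2 = (0, 1, 0, 0)ᵀ

Let N = A − (4)·I. We want v_2 with N^2 v_2 = 0 but N^1 v_2 ≠ 0; then v_{j-1} := N · v_j for j = 2, …, 2.

Pick v_2 = (0, 1, 0, 0)ᵀ.
Then v_1 = N · v_2 = (-1, 1, 1, 2)ᵀ.

Sanity check: (A − (4)·I) v_1 = (0, 0, 0, 0)ᵀ = 0. ✓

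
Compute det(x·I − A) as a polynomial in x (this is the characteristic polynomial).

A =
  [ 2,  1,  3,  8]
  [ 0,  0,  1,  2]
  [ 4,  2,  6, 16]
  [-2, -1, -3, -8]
x^4

Expanding det(x·I − A) (e.g. by cofactor expansion or by noting that A is similar to its Jordan form J, which has the same characteristic polynomial as A) gives
  χ_A(x) = x^4
which factors as x^4. The eigenvalues (with algebraic multiplicities) are λ = 0 with multiplicity 4.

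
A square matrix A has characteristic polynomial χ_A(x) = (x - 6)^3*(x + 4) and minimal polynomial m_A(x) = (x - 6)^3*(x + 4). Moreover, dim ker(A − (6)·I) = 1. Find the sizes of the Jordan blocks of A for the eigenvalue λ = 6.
Block sizes for λ = 6: [3]

Step 1 — from the characteristic polynomial, algebraic multiplicity of λ = 6 is 3. From dim ker(A − (6)·I) = 1, there are exactly 1 Jordan blocks for λ = 6.
Step 2 — from the minimal polynomial, the factor (x − 6)^3 tells us the largest block for λ = 6 has size 3.
Step 3 — with total size 3, 1 blocks, and largest block 3, the block sizes (in nonincreasing order) are [3].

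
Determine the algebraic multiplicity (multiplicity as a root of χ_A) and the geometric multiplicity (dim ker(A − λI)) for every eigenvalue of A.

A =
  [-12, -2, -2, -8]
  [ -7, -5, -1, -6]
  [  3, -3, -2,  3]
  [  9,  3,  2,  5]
λ = -4: alg = 3, geom = 1; λ = -2: alg = 1, geom = 1

Step 1 — factor the characteristic polynomial to read off the algebraic multiplicities:
  χ_A(x) = (x + 2)*(x + 4)^3

Step 2 — compute geometric multiplicities via the rank-nullity identity g(λ) = n − rank(A − λI):
  rank(A − (-4)·I) = 3, so dim ker(A − (-4)·I) = n − 3 = 1
  rank(A − (-2)·I) = 3, so dim ker(A − (-2)·I) = n − 3 = 1

Summary:
  λ = -4: algebraic multiplicity = 3, geometric multiplicity = 1
  λ = -2: algebraic multiplicity = 1, geometric multiplicity = 1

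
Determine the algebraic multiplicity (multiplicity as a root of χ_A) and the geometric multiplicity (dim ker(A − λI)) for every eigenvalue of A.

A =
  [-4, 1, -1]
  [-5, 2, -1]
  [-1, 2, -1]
λ = -2: alg = 2, geom = 1; λ = 1: alg = 1, geom = 1

Step 1 — factor the characteristic polynomial to read off the algebraic multiplicities:
  χ_A(x) = (x - 1)*(x + 2)^2

Step 2 — compute geometric multiplicities via the rank-nullity identity g(λ) = n − rank(A − λI):
  rank(A − (-2)·I) = 2, so dim ker(A − (-2)·I) = n − 2 = 1
  rank(A − (1)·I) = 2, so dim ker(A − (1)·I) = n − 2 = 1

Summary:
  λ = -2: algebraic multiplicity = 2, geometric multiplicity = 1
  λ = 1: algebraic multiplicity = 1, geometric multiplicity = 1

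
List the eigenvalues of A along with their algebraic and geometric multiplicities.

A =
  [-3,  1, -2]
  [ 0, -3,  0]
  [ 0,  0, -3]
λ = -3: alg = 3, geom = 2

Step 1 — factor the characteristic polynomial to read off the algebraic multiplicities:
  χ_A(x) = (x + 3)^3

Step 2 — compute geometric multiplicities via the rank-nullity identity g(λ) = n − rank(A − λI):
  rank(A − (-3)·I) = 1, so dim ker(A − (-3)·I) = n − 1 = 2

Summary:
  λ = -3: algebraic multiplicity = 3, geometric multiplicity = 2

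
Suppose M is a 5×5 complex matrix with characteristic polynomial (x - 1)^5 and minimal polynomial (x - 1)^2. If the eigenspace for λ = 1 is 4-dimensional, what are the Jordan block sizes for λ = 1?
Block sizes for λ = 1: [2, 1, 1, 1]

Step 1 — from the characteristic polynomial, algebraic multiplicity of λ = 1 is 5. From dim ker(M − (1)·I) = 4, there are exactly 4 Jordan blocks for λ = 1.
Step 2 — from the minimal polynomial, the factor (x − 1)^2 tells us the largest block for λ = 1 has size 2.
Step 3 — with total size 5, 4 blocks, and largest block 2, the block sizes (in nonincreasing order) are [2, 1, 1, 1].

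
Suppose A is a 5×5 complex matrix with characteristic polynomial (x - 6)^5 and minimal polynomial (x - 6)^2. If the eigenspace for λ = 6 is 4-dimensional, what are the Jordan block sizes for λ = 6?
Block sizes for λ = 6: [2, 1, 1, 1]

Step 1 — from the characteristic polynomial, algebraic multiplicity of λ = 6 is 5. From dim ker(A − (6)·I) = 4, there are exactly 4 Jordan blocks for λ = 6.
Step 2 — from the minimal polynomial, the factor (x − 6)^2 tells us the largest block for λ = 6 has size 2.
Step 3 — with total size 5, 4 blocks, and largest block 2, the block sizes (in nonincreasing order) are [2, 1, 1, 1].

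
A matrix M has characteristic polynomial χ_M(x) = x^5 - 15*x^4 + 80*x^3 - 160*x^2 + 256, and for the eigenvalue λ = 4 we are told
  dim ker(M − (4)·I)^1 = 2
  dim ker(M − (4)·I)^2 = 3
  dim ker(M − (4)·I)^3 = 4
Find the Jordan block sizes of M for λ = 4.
Block sizes for λ = 4: [3, 1]

From the dimensions of kernels of powers, the number of Jordan blocks of size at least j is d_j − d_{j−1} where d_j = dim ker(N^j) (with d_0 = 0). Computing the differences gives [2, 1, 1].
The number of blocks of size exactly k is (#blocks of size ≥ k) − (#blocks of size ≥ k + 1), so the partition is: 1 block(s) of size 1, 1 block(s) of size 3.
In nonincreasing order the block sizes are [3, 1].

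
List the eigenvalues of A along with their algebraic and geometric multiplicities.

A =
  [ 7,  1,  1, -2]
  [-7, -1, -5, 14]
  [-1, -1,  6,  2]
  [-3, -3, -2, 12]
λ = 6: alg = 4, geom = 2

Step 1 — factor the characteristic polynomial to read off the algebraic multiplicities:
  χ_A(x) = (x - 6)^4

Step 2 — compute geometric multiplicities via the rank-nullity identity g(λ) = n − rank(A − λI):
  rank(A − (6)·I) = 2, so dim ker(A − (6)·I) = n − 2 = 2

Summary:
  λ = 6: algebraic multiplicity = 4, geometric multiplicity = 2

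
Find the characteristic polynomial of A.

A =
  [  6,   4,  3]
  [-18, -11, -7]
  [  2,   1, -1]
x^3 + 6*x^2 + 12*x + 8

Expanding det(x·I − A) (e.g. by cofactor expansion or by noting that A is similar to its Jordan form J, which has the same characteristic polynomial as A) gives
  χ_A(x) = x^3 + 6*x^2 + 12*x + 8
which factors as (x + 2)^3. The eigenvalues (with algebraic multiplicities) are λ = -2 with multiplicity 3.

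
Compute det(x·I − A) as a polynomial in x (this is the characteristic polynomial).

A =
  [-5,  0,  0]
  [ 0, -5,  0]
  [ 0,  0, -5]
x^3 + 15*x^2 + 75*x + 125

Expanding det(x·I − A) (e.g. by cofactor expansion or by noting that A is similar to its Jordan form J, which has the same characteristic polynomial as A) gives
  χ_A(x) = x^3 + 15*x^2 + 75*x + 125
which factors as (x + 5)^3. The eigenvalues (with algebraic multiplicities) are λ = -5 with multiplicity 3.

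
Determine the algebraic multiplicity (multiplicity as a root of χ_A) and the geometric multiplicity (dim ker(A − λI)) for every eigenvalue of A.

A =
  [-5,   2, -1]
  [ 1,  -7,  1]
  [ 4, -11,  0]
λ = -4: alg = 3, geom = 1

Step 1 — factor the characteristic polynomial to read off the algebraic multiplicities:
  χ_A(x) = (x + 4)^3

Step 2 — compute geometric multiplicities via the rank-nullity identity g(λ) = n − rank(A − λI):
  rank(A − (-4)·I) = 2, so dim ker(A − (-4)·I) = n − 2 = 1

Summary:
  λ = -4: algebraic multiplicity = 3, geometric multiplicity = 1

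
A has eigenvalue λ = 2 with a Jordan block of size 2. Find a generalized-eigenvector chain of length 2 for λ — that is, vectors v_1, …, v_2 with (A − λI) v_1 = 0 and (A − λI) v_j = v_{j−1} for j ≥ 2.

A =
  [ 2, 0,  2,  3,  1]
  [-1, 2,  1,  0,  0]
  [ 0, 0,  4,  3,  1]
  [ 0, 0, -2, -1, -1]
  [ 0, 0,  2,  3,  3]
A Jordan chain for λ = 2 of length 2:
v_1 = (0, -1, 0, 0, 0)ᵀ
v_2 = (1, 0, 0, 0, 0)ᵀ

Let N = A − (2)·I. We want v_2 with N^2 v_2 = 0 but N^1 v_2 ≠ 0; then v_{j-1} := N · v_j for j = 2, …, 2.

Pick v_2 = (1, 0, 0, 0, 0)ᵀ.
Then v_1 = N · v_2 = (0, -1, 0, 0, 0)ᵀ.

Sanity check: (A − (2)·I) v_1 = (0, 0, 0, 0, 0)ᵀ = 0. ✓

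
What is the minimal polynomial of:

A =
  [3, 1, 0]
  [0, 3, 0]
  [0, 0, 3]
x^2 - 6*x + 9

The characteristic polynomial is χ_A(x) = (x - 3)^3, so the eigenvalues are known. The minimal polynomial is
  m_A(x) = Π_λ (x − λ)^{k_λ}
where k_λ is the size of the *largest* Jordan block for λ (equivalently, the smallest k with (A − λI)^k v = 0 for every generalised eigenvector v of λ).

  λ = 3: largest Jordan block has size 2, contributing (x − 3)^2

So m_A(x) = (x - 3)^2 = x^2 - 6*x + 9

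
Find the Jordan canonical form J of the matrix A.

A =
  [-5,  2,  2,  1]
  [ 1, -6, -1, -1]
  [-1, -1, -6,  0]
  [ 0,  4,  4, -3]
J_2(-5) ⊕ J_2(-5)

The characteristic polynomial is
  det(x·I − A) = x^4 + 20*x^3 + 150*x^2 + 500*x + 625 = (x + 5)^4

Eigenvalues and multiplicities (the geometric multiplicity of λ is n − rank(A − λI), which equals the number of Jordan blocks for λ):
  λ = -5: algebraic multiplicity = 4, geometric multiplicity = 2

Determining the block sizes for each eigenvalue:
  λ = -5: with am = 4 and gm = 2, the partition is not yet determined (e.g. several partitions of 4 into 2 parts exist). Let N = A − (-5)·I. Computing rank(N^1) = 2, rank(N^2) = 0; the number of blocks of size ≥ j is rank(N^{j−1}) − rank(N^j), giving [2, 2]. So we have 2 block(s) of size 2 → block sizes [2, 2]

Assembling the blocks gives a Jordan form
J =
  [-5,  1,  0,  0]
  [ 0, -5,  0,  0]
  [ 0,  0, -5,  1]
  [ 0,  0,  0, -5]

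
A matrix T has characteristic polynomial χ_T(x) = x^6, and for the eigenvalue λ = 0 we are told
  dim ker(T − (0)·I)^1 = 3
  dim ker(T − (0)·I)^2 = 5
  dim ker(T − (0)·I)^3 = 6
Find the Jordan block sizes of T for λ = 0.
Block sizes for λ = 0: [3, 2, 1]

From the dimensions of kernels of powers, the number of Jordan blocks of size at least j is d_j − d_{j−1} where d_j = dim ker(N^j) (with d_0 = 0). Computing the differences gives [3, 2, 1].
The number of blocks of size exactly k is (#blocks of size ≥ k) − (#blocks of size ≥ k + 1), so the partition is: 1 block(s) of size 1, 1 block(s) of size 2, 1 block(s) of size 3.
In nonincreasing order the block sizes are [3, 2, 1].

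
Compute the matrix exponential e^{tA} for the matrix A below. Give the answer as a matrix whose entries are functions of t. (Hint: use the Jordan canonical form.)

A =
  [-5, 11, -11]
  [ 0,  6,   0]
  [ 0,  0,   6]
e^{tA} =
  [exp(-5*t), exp(6*t) - exp(-5*t), -exp(6*t) + exp(-5*t)]
  [0, exp(6*t), 0]
  [0, 0, exp(6*t)]

Strategy: write A = P · J · P⁻¹ where J is a Jordan canonical form, so e^{tA} = P · e^{tJ} · P⁻¹, and e^{tJ} can be computed block-by-block.

A has Jordan form
J =
  [-5, 0, 0]
  [ 0, 6, 0]
  [ 0, 0, 6]
(up to reordering of blocks).

Per-block formulas:
  For a 1×1 block at λ = 6: exp(t · [6]) = [e^(6t)].
  For a 1×1 block at λ = -5: exp(t · [-5]) = [e^(-5t)].

After assembling e^{tJ} and conjugating by P, we get:

e^{tA} =
  [exp(-5*t), exp(6*t) - exp(-5*t), -exp(6*t) + exp(-5*t)]
  [0, exp(6*t), 0]
  [0, 0, exp(6*t)]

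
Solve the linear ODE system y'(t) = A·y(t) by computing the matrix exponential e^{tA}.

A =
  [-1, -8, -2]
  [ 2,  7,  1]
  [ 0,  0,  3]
e^{tA} =
  [-4*t*exp(3*t) + exp(3*t), -8*t*exp(3*t), -2*t*exp(3*t)]
  [2*t*exp(3*t), 4*t*exp(3*t) + exp(3*t), t*exp(3*t)]
  [0, 0, exp(3*t)]

Strategy: write A = P · J · P⁻¹ where J is a Jordan canonical form, so e^{tA} = P · e^{tJ} · P⁻¹, and e^{tJ} can be computed block-by-block.

A has Jordan form
J =
  [3, 1, 0]
  [0, 3, 0]
  [0, 0, 3]
(up to reordering of blocks).

Per-block formulas:
  For a 2×2 Jordan block J_2(3): exp(t · J_2(3)) = e^(3t)·(I + t·N), where N is the 2×2 nilpotent shift.
  For a 1×1 block at λ = 3: exp(t · [3]) = [e^(3t)].

After assembling e^{tJ} and conjugating by P, we get:

e^{tA} =
  [-4*t*exp(3*t) + exp(3*t), -8*t*exp(3*t), -2*t*exp(3*t)]
  [2*t*exp(3*t), 4*t*exp(3*t) + exp(3*t), t*exp(3*t)]
  [0, 0, exp(3*t)]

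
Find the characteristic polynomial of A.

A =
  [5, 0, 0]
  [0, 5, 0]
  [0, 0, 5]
x^3 - 15*x^2 + 75*x - 125

Expanding det(x·I − A) (e.g. by cofactor expansion or by noting that A is similar to its Jordan form J, which has the same characteristic polynomial as A) gives
  χ_A(x) = x^3 - 15*x^2 + 75*x - 125
which factors as (x - 5)^3. The eigenvalues (with algebraic multiplicities) are λ = 5 with multiplicity 3.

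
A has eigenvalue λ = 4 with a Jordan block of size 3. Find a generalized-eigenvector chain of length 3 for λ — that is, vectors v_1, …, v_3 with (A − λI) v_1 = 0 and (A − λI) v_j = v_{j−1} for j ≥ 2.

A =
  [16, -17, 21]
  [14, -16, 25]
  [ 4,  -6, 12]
A Jordan chain for λ = 4 of length 3:
v_1 = (-10, -12, -4)ᵀ
v_2 = (12, 14, 4)ᵀ
v_3 = (1, 0, 0)ᵀ

Let N = A − (4)·I. We want v_3 with N^3 v_3 = 0 but N^2 v_3 ≠ 0; then v_{j-1} := N · v_j for j = 3, …, 2.

Pick v_3 = (1, 0, 0)ᵀ.
Then v_2 = N · v_3 = (12, 14, 4)ᵀ.
Then v_1 = N · v_2 = (-10, -12, -4)ᵀ.

Sanity check: (A − (4)·I) v_1 = (0, 0, 0)ᵀ = 0. ✓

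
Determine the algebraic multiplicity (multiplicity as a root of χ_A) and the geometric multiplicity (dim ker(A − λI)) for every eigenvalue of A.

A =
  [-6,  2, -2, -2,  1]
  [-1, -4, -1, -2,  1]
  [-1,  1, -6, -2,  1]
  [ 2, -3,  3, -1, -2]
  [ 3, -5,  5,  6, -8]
λ = -5: alg = 5, geom = 3

Step 1 — factor the characteristic polynomial to read off the algebraic multiplicities:
  χ_A(x) = (x + 5)^5

Step 2 — compute geometric multiplicities via the rank-nullity identity g(λ) = n − rank(A − λI):
  rank(A − (-5)·I) = 2, so dim ker(A − (-5)·I) = n − 2 = 3

Summary:
  λ = -5: algebraic multiplicity = 5, geometric multiplicity = 3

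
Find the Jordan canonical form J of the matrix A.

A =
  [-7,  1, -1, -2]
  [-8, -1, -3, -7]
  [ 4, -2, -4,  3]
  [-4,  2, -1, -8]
J_2(-5) ⊕ J_2(-5)

The characteristic polynomial is
  det(x·I − A) = x^4 + 20*x^3 + 150*x^2 + 500*x + 625 = (x + 5)^4

Eigenvalues and multiplicities (the geometric multiplicity of λ is n − rank(A − λI), which equals the number of Jordan blocks for λ):
  λ = -5: algebraic multiplicity = 4, geometric multiplicity = 2

Determining the block sizes for each eigenvalue:
  λ = -5: with am = 4 and gm = 2, the partition is not yet determined (e.g. several partitions of 4 into 2 parts exist). Let N = A − (-5)·I. Computing rank(N^1) = 2, rank(N^2) = 0; the number of blocks of size ≥ j is rank(N^{j−1}) − rank(N^j), giving [2, 2]. So we have 2 block(s) of size 2 → block sizes [2, 2]

Assembling the blocks gives a Jordan form
J =
  [-5,  1,  0,  0]
  [ 0, -5,  0,  0]
  [ 0,  0, -5,  1]
  [ 0,  0,  0, -5]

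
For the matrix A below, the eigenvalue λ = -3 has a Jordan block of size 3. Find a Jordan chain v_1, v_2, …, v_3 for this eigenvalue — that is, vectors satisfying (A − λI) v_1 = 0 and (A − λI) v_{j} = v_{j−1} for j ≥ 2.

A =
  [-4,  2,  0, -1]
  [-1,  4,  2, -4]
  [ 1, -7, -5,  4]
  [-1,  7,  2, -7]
A Jordan chain for λ = -3 of length 3:
v_1 = (5, 5, -5, 5)ᵀ
v_2 = (2, 7, -7, 7)ᵀ
v_3 = (0, 1, 0, 0)ᵀ

Let N = A − (-3)·I. We want v_3 with N^3 v_3 = 0 but N^2 v_3 ≠ 0; then v_{j-1} := N · v_j for j = 3, …, 2.

Pick v_3 = (0, 1, 0, 0)ᵀ.
Then v_2 = N · v_3 = (2, 7, -7, 7)ᵀ.
Then v_1 = N · v_2 = (5, 5, -5, 5)ᵀ.

Sanity check: (A − (-3)·I) v_1 = (0, 0, 0, 0)ᵀ = 0. ✓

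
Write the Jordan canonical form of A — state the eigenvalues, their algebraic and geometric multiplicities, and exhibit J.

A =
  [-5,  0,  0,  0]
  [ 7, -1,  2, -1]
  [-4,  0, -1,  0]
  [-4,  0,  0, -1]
J_1(-5) ⊕ J_2(-1) ⊕ J_1(-1)

The characteristic polynomial is
  det(x·I − A) = x^4 + 8*x^3 + 18*x^2 + 16*x + 5 = (x + 1)^3*(x + 5)

Eigenvalues and multiplicities (the geometric multiplicity of λ is n − rank(A − λI), which equals the number of Jordan blocks for λ):
  λ = -5: algebraic multiplicity = 1, geometric multiplicity = 1
  λ = -1: algebraic multiplicity = 3, geometric multiplicity = 2

Determining the block sizes for each eigenvalue:
  λ = -5: one block (gm = 1), so the single block has size am = 1 → block sizes [1]
  λ = -1: 2 blocks summing to 3 forces exactly one block of size 2 and the rest size 1 → block sizes [2, 1]

Assembling the blocks gives a Jordan form
J =
  [-5,  0,  0,  0]
  [ 0, -1,  1,  0]
  [ 0,  0, -1,  0]
  [ 0,  0,  0, -1]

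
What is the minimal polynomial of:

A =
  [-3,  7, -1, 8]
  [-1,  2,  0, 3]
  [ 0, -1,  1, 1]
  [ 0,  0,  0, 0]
x^3

The characteristic polynomial is χ_A(x) = x^4, so the eigenvalues are known. The minimal polynomial is
  m_A(x) = Π_λ (x − λ)^{k_λ}
where k_λ is the size of the *largest* Jordan block for λ (equivalently, the smallest k with (A − λI)^k v = 0 for every generalised eigenvector v of λ).

  λ = 0: largest Jordan block has size 3, contributing (x − 0)^3

So m_A(x) = x^3 = x^3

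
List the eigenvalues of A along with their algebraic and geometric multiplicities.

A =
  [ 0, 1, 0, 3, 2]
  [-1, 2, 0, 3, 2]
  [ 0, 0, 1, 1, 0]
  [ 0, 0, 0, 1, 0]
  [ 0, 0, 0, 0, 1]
λ = 1: alg = 5, geom = 3

Step 1 — factor the characteristic polynomial to read off the algebraic multiplicities:
  χ_A(x) = (x - 1)^5

Step 2 — compute geometric multiplicities via the rank-nullity identity g(λ) = n − rank(A − λI):
  rank(A − (1)·I) = 2, so dim ker(A − (1)·I) = n − 2 = 3

Summary:
  λ = 1: algebraic multiplicity = 5, geometric multiplicity = 3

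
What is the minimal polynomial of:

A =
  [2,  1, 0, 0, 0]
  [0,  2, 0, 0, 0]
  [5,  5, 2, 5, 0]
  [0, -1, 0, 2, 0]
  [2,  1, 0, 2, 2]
x^2 - 4*x + 4

The characteristic polynomial is χ_A(x) = (x - 2)^5, so the eigenvalues are known. The minimal polynomial is
  m_A(x) = Π_λ (x − λ)^{k_λ}
where k_λ is the size of the *largest* Jordan block for λ (equivalently, the smallest k with (A − λI)^k v = 0 for every generalised eigenvector v of λ).

  λ = 2: largest Jordan block has size 2, contributing (x − 2)^2

So m_A(x) = (x - 2)^2 = x^2 - 4*x + 4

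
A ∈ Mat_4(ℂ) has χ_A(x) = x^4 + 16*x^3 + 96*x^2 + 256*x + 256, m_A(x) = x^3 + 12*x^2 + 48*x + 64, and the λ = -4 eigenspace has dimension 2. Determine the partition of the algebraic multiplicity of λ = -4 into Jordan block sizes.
Block sizes for λ = -4: [3, 1]

Step 1 — from the characteristic polynomial, algebraic multiplicity of λ = -4 is 4. From dim ker(A − (-4)·I) = 2, there are exactly 2 Jordan blocks for λ = -4.
Step 2 — from the minimal polynomial, the factor (x + 4)^3 tells us the largest block for λ = -4 has size 3.
Step 3 — with total size 4, 2 blocks, and largest block 3, the block sizes (in nonincreasing order) are [3, 1].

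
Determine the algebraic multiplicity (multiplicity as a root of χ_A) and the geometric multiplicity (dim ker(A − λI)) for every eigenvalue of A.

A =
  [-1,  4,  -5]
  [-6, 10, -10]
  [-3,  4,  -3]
λ = 2: alg = 3, geom = 2

Step 1 — factor the characteristic polynomial to read off the algebraic multiplicities:
  χ_A(x) = (x - 2)^3

Step 2 — compute geometric multiplicities via the rank-nullity identity g(λ) = n − rank(A − λI):
  rank(A − (2)·I) = 1, so dim ker(A − (2)·I) = n − 1 = 2

Summary:
  λ = 2: algebraic multiplicity = 3, geometric multiplicity = 2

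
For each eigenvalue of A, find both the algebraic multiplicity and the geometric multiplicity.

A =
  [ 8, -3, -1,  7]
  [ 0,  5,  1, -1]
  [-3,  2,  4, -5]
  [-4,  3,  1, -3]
λ = 2: alg = 1, geom = 1; λ = 4: alg = 3, geom = 1

Step 1 — factor the characteristic polynomial to read off the algebraic multiplicities:
  χ_A(x) = (x - 4)^3*(x - 2)

Step 2 — compute geometric multiplicities via the rank-nullity identity g(λ) = n − rank(A − λI):
  rank(A − (2)·I) = 3, so dim ker(A − (2)·I) = n − 3 = 1
  rank(A − (4)·I) = 3, so dim ker(A − (4)·I) = n − 3 = 1

Summary:
  λ = 2: algebraic multiplicity = 1, geometric multiplicity = 1
  λ = 4: algebraic multiplicity = 3, geometric multiplicity = 1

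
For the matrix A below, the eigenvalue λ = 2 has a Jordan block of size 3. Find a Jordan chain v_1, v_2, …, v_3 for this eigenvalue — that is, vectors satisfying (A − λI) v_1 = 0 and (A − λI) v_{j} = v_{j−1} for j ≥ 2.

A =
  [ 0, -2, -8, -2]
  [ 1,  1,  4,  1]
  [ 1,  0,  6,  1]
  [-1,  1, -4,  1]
A Jordan chain for λ = 2 of length 3:
v_1 = (-4, 0, 1, 0)ᵀ
v_2 = (-2, 1, 1, -1)ᵀ
v_3 = (1, 0, 0, 0)ᵀ

Let N = A − (2)·I. We want v_3 with N^3 v_3 = 0 but N^2 v_3 ≠ 0; then v_{j-1} := N · v_j for j = 3, …, 2.

Pick v_3 = (1, 0, 0, 0)ᵀ.
Then v_2 = N · v_3 = (-2, 1, 1, -1)ᵀ.
Then v_1 = N · v_2 = (-4, 0, 1, 0)ᵀ.

Sanity check: (A − (2)·I) v_1 = (0, 0, 0, 0)ᵀ = 0. ✓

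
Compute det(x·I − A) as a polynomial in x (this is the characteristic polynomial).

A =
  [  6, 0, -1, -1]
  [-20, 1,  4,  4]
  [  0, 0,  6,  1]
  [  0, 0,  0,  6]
x^4 - 19*x^3 + 126*x^2 - 324*x + 216

Expanding det(x·I − A) (e.g. by cofactor expansion or by noting that A is similar to its Jordan form J, which has the same characteristic polynomial as A) gives
  χ_A(x) = x^4 - 19*x^3 + 126*x^2 - 324*x + 216
which factors as (x - 6)^3*(x - 1). The eigenvalues (with algebraic multiplicities) are λ = 1 with multiplicity 1, λ = 6 with multiplicity 3.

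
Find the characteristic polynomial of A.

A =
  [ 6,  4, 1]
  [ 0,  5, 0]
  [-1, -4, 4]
x^3 - 15*x^2 + 75*x - 125

Expanding det(x·I − A) (e.g. by cofactor expansion or by noting that A is similar to its Jordan form J, which has the same characteristic polynomial as A) gives
  χ_A(x) = x^3 - 15*x^2 + 75*x - 125
which factors as (x - 5)^3. The eigenvalues (with algebraic multiplicities) are λ = 5 with multiplicity 3.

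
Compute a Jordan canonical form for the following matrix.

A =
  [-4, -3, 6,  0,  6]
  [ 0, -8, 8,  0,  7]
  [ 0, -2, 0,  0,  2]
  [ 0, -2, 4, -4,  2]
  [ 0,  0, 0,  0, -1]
J_2(-4) ⊕ J_1(-4) ⊕ J_1(-4) ⊕ J_1(-1)

The characteristic polynomial is
  det(x·I − A) = x^5 + 17*x^4 + 112*x^3 + 352*x^2 + 512*x + 256 = (x + 1)*(x + 4)^4

Eigenvalues and multiplicities (the geometric multiplicity of λ is n − rank(A − λI), which equals the number of Jordan blocks for λ):
  λ = -4: algebraic multiplicity = 4, geometric multiplicity = 3
  λ = -1: algebraic multiplicity = 1, geometric multiplicity = 1

Determining the block sizes for each eigenvalue:
  λ = -4: 3 blocks summing to 4 forces exactly one block of size 2 and the rest size 1 → block sizes [2, 1, 1]
  λ = -1: one block (gm = 1), so the single block has size am = 1 → block sizes [1]

Assembling the blocks gives a Jordan form
J =
  [-4,  1,  0,  0,  0]
  [ 0, -4,  0,  0,  0]
  [ 0,  0, -4,  0,  0]
  [ 0,  0,  0, -4,  0]
  [ 0,  0,  0,  0, -1]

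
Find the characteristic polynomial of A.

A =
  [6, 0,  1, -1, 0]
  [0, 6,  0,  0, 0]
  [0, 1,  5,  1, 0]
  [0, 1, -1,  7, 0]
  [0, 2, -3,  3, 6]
x^5 - 30*x^4 + 360*x^3 - 2160*x^2 + 6480*x - 7776

Expanding det(x·I − A) (e.g. by cofactor expansion or by noting that A is similar to its Jordan form J, which has the same characteristic polynomial as A) gives
  χ_A(x) = x^5 - 30*x^4 + 360*x^3 - 2160*x^2 + 6480*x - 7776
which factors as (x - 6)^5. The eigenvalues (with algebraic multiplicities) are λ = 6 with multiplicity 5.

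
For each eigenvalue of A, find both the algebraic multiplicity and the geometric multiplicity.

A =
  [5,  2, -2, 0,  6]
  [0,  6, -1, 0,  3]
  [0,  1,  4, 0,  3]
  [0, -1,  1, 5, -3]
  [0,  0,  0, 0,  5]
λ = 5: alg = 5, geom = 4

Step 1 — factor the characteristic polynomial to read off the algebraic multiplicities:
  χ_A(x) = (x - 5)^5

Step 2 — compute geometric multiplicities via the rank-nullity identity g(λ) = n − rank(A − λI):
  rank(A − (5)·I) = 1, so dim ker(A − (5)·I) = n − 1 = 4

Summary:
  λ = 5: algebraic multiplicity = 5, geometric multiplicity = 4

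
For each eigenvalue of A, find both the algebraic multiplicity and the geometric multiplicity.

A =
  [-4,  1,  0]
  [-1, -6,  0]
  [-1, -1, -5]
λ = -5: alg = 3, geom = 2

Step 1 — factor the characteristic polynomial to read off the algebraic multiplicities:
  χ_A(x) = (x + 5)^3

Step 2 — compute geometric multiplicities via the rank-nullity identity g(λ) = n − rank(A − λI):
  rank(A − (-5)·I) = 1, so dim ker(A − (-5)·I) = n − 1 = 2

Summary:
  λ = -5: algebraic multiplicity = 3, geometric multiplicity = 2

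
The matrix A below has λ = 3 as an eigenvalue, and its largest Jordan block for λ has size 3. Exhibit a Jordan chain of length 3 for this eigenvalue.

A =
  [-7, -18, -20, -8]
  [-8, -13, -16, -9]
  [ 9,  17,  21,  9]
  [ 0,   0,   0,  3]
A Jordan chain for λ = 3 of length 3:
v_1 = (2, 0, -1, 0)ᵀ
v_2 = (-2, 1, 0, 0)ᵀ
v_3 = (1, 0, 0, -1)ᵀ

Let N = A − (3)·I. We want v_3 with N^3 v_3 = 0 but N^2 v_3 ≠ 0; then v_{j-1} := N · v_j for j = 3, …, 2.

Pick v_3 = (1, 0, 0, -1)ᵀ.
Then v_2 = N · v_3 = (-2, 1, 0, 0)ᵀ.
Then v_1 = N · v_2 = (2, 0, -1, 0)ᵀ.

Sanity check: (A − (3)·I) v_1 = (0, 0, 0, 0)ᵀ = 0. ✓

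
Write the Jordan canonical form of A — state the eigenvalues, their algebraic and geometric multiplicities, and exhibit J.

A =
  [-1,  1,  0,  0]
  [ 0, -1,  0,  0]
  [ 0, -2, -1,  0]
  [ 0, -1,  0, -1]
J_2(-1) ⊕ J_1(-1) ⊕ J_1(-1)

The characteristic polynomial is
  det(x·I − A) = x^4 + 4*x^3 + 6*x^2 + 4*x + 1 = (x + 1)^4

Eigenvalues and multiplicities (the geometric multiplicity of λ is n − rank(A − λI), which equals the number of Jordan blocks for λ):
  λ = -1: algebraic multiplicity = 4, geometric multiplicity = 3

Determining the block sizes for each eigenvalue:
  λ = -1: 3 blocks summing to 4 forces exactly one block of size 2 and the rest size 1 → block sizes [2, 1, 1]

Assembling the blocks gives a Jordan form
J =
  [-1,  1,  0,  0]
  [ 0, -1,  0,  0]
  [ 0,  0, -1,  0]
  [ 0,  0,  0, -1]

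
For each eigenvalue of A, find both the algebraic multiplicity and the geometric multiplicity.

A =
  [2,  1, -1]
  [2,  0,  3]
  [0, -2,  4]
λ = 2: alg = 3, geom = 1

Step 1 — factor the characteristic polynomial to read off the algebraic multiplicities:
  χ_A(x) = (x - 2)^3

Step 2 — compute geometric multiplicities via the rank-nullity identity g(λ) = n − rank(A − λI):
  rank(A − (2)·I) = 2, so dim ker(A − (2)·I) = n − 2 = 1

Summary:
  λ = 2: algebraic multiplicity = 3, geometric multiplicity = 1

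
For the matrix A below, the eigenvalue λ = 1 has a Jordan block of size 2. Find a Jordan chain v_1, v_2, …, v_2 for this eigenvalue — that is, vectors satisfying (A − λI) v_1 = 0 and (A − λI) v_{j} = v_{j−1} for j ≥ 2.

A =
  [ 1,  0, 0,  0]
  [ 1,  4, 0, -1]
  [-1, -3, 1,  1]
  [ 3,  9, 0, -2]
A Jordan chain for λ = 1 of length 2:
v_1 = (0, 1, -1, 3)ᵀ
v_2 = (1, 0, 0, 0)ᵀ

Let N = A − (1)·I. We want v_2 with N^2 v_2 = 0 but N^1 v_2 ≠ 0; then v_{j-1} := N · v_j for j = 2, …, 2.

Pick v_2 = (1, 0, 0, 0)ᵀ.
Then v_1 = N · v_2 = (0, 1, -1, 3)ᵀ.

Sanity check: (A − (1)·I) v_1 = (0, 0, 0, 0)ᵀ = 0. ✓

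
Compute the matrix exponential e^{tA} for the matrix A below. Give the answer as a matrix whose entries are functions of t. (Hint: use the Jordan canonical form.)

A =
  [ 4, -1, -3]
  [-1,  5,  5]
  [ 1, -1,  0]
e^{tA} =
  [-t^2*exp(3*t)/2 + t*exp(3*t) + exp(3*t), -t*exp(3*t), t^2*exp(3*t)/2 - 3*t*exp(3*t)]
  [t^2*exp(3*t) - t*exp(3*t), 2*t*exp(3*t) + exp(3*t), -t^2*exp(3*t) + 5*t*exp(3*t)]
  [-t^2*exp(3*t)/2 + t*exp(3*t), -t*exp(3*t), t^2*exp(3*t)/2 - 3*t*exp(3*t) + exp(3*t)]

Strategy: write A = P · J · P⁻¹ where J is a Jordan canonical form, so e^{tA} = P · e^{tJ} · P⁻¹, and e^{tJ} can be computed block-by-block.

A has Jordan form
J =
  [3, 1, 0]
  [0, 3, 1]
  [0, 0, 3]
(up to reordering of blocks).

Per-block formulas:
  For a 3×3 Jordan block J_3(3): exp(t · J_3(3)) = e^(3t)·(I + t·N + (t^2/2)·N^2), where N is the 3×3 nilpotent shift.

After assembling e^{tJ} and conjugating by P, we get:

e^{tA} =
  [-t^2*exp(3*t)/2 + t*exp(3*t) + exp(3*t), -t*exp(3*t), t^2*exp(3*t)/2 - 3*t*exp(3*t)]
  [t^2*exp(3*t) - t*exp(3*t), 2*t*exp(3*t) + exp(3*t), -t^2*exp(3*t) + 5*t*exp(3*t)]
  [-t^2*exp(3*t)/2 + t*exp(3*t), -t*exp(3*t), t^2*exp(3*t)/2 - 3*t*exp(3*t) + exp(3*t)]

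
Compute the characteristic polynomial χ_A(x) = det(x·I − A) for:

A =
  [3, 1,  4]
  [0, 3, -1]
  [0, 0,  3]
x^3 - 9*x^2 + 27*x - 27

Expanding det(x·I − A) (e.g. by cofactor expansion or by noting that A is similar to its Jordan form J, which has the same characteristic polynomial as A) gives
  χ_A(x) = x^3 - 9*x^2 + 27*x - 27
which factors as (x - 3)^3. The eigenvalues (with algebraic multiplicities) are λ = 3 with multiplicity 3.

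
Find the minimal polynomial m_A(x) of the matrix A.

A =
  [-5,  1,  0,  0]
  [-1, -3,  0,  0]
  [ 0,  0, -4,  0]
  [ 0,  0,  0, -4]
x^2 + 8*x + 16

The characteristic polynomial is χ_A(x) = (x + 4)^4, so the eigenvalues are known. The minimal polynomial is
  m_A(x) = Π_λ (x − λ)^{k_λ}
where k_λ is the size of the *largest* Jordan block for λ (equivalently, the smallest k with (A − λI)^k v = 0 for every generalised eigenvector v of λ).

  λ = -4: largest Jordan block has size 2, contributing (x + 4)^2

So m_A(x) = (x + 4)^2 = x^2 + 8*x + 16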